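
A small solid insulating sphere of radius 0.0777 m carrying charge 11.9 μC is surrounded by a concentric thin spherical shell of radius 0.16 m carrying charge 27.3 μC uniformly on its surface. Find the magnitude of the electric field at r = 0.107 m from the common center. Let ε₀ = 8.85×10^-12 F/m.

Take a concentric spherical Gaussian surface of radius r = 0.107 m (between the bodies, 0.0777 m < r < 0.16 m).
Only the inner charge is enclosed; the outer shell contributes nothing inside itself. Q_enc = 11.9 μC = 1.19×10^-5 C.
Gauss's law: E·4πr² = Q_enc/ε₀.
E = |Q_enc|/(4πε₀r²) = (1.19×10^-5)/(4π·8.85×10^-12·(0.107)²) = 9.35e6 N/C.

E = 9.35×10^6 N/C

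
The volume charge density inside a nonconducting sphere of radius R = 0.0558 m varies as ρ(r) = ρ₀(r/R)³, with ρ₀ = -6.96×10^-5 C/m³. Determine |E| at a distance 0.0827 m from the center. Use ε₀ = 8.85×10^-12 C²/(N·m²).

Use a concentric Gaussian sphere at r = 0.0827 m (r > R, all charge enclosed).
Q_enc = 4π ∫₀^R ρ₀(r'/R)^3 r'² dr' = 4πρ₀R³/6 = -2.533×10^-8 C.
By Gauss's law, ∮E·dA = E·4πr² = Q_enc/ε₀.
E = |Q_enc|/(4πε₀r²) = (2.533e-8)/(4π·8.85×10^-12·(0.0827)²) = 3.33e4 N/C.

E = 3.33e4 N/C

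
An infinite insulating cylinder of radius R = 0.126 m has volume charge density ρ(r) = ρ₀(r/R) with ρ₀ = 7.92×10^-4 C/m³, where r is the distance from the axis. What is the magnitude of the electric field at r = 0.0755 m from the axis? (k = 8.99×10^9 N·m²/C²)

E = 1.35×10^6 V/m

By cylindrical symmetry E is radial; use a coaxial Gaussian cylinder of radius 0.0755 m and length L (r < R).
λ_enc = ∫₀^r ρ(r')·2πr' dr' = (2πρ₀/R)·r^3/3 = 5.666e-6 C/m.
By Gauss's law (flux through the curved wall only), E·2πrL = λ_enc L/ε₀.
E = 2k|λ_enc|/r = 2(8.99×10^9)(5.666×10^-6)/(0.0755) = 1.35×10^6 N/C.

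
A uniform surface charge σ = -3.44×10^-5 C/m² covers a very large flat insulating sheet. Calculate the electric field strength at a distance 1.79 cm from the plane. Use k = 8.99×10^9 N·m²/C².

1.94e6 N/C

The symmetry is planar: E is normal to the sheet and the same magnitude on both sides. Take a pillbox straddling the sheet with end-cap area A.
Flux Φ = 2EA and Q_enc = σA, so 2EA = σA/ε₀ ⇒ E = |σ|/(2ε₀), independent of distance.
E = 2πk|σ| = 2π(8.99×10^9)(3.44e-5) = 1.94×10^6 N/C.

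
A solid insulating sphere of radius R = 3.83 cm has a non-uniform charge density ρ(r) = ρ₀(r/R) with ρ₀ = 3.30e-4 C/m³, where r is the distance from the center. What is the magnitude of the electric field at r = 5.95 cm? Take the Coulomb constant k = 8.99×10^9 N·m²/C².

By spherical symmetry E is radial; choose a Gaussian sphere of radius r = 5.95 cm (r > R, all charge enclosed).
Q_enc = 4π ∫₀^R ρ₀(r'/R)^1 r'² dr' = 4πρ₀R³/4 = 5.825×10^-8 C.
Applying ∮E·dA = Q_enc/ε₀ with Φ = E(4πr²):
E = k|Q_enc|/r² = (8.99×10^9)(5.825×10^-8)/(0.0595)² = 1.48e5 N/C.

E ≈ 1.48e5 N/C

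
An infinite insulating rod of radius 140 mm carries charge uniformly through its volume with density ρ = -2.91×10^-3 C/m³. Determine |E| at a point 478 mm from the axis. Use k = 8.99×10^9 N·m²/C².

Coaxial Gaussian cylinder, radius r = 478 mm, length L (r > 140 mm, full cross-section enclosed).
λ_enc = ρ·πR² = (-2.91e-3)π(0.14)² = -1.792×10^-4 C/m.
Applying ∮E·dA = Q_enc/ε₀ with the end caps contributing no flux:
E = 2k|λ_enc|/r = 2(8.99×10^9)(1.792×10^-4)/(0.478) = 6.74×10^6 N/C.

E = 6.74×10^6 N/C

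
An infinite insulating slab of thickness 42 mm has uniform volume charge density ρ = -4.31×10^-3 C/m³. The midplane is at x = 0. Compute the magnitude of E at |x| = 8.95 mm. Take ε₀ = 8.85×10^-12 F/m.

By symmetry E is perpendicular to the slab. A Gaussian pillbox from −8.95 mm to +8.95 mm (face area A) lies entirely within the slab.
Q_enc = ρ·(2x)·A and flux = 2EA, so 2EA = 2ρxA/ε₀ ⇒ E = |ρ|x/ε₀.
E = (4.31×10^-3)(0.00895)/(8.85×10^-12) = 4.36e6 N/C.

|E| = 4.36e6 N/C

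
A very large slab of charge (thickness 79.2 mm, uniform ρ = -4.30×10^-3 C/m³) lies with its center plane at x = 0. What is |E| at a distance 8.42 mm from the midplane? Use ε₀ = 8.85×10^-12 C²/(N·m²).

E ≈ 4.09×10^6 V/m

By symmetry E is perpendicular to the slab. A Gaussian pillbox from −8.42 mm to +8.42 mm (face area A) lies entirely within the slab.
Q_enc = ρ·(2x)·A and flux = 2EA, so 2EA = 2ρxA/ε₀ ⇒ E = |ρ|x/ε₀.
E = (4.30×10^-3)(0.00842)/(8.85×10^-12) = 4.09×10^6 N/C.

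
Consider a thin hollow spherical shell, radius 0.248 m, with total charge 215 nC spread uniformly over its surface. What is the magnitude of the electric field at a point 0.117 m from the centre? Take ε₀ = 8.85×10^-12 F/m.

E = 0 (no enclosed charge)

By spherical symmetry E is radial; choose a Gaussian sphere of radius r = 0.117 m (inside the shell, r < 0.248 m).
No charge lies within this surface, so Q_enc = 0 and Gauss's law gives E·4πr² = 0 ⇒ E = 0.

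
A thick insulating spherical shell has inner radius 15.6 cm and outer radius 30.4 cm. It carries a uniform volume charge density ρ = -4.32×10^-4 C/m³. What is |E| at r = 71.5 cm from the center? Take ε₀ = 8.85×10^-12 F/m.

|E| ≈ 7.73×10^5 N/C

Take a concentric spherical Gaussian surface of radius r = 71.5 cm (r > 30.4 cm, enclosing the whole shell).
Q_enc = ρ·(4π/3)(b³ − a³) = (-4.32e-4)·(4π/3)·((0.304)³ − (0.156)³) = -4.397×10^-5 C.
Applying ∮E·dA = Q_enc/ε₀ with Φ = E(4πr²):
E = |Q_enc|/(4πε₀r²) = (4.397e-5)/(4π·8.85×10^-12·(0.715)²) = 7.73×10^5 N/C.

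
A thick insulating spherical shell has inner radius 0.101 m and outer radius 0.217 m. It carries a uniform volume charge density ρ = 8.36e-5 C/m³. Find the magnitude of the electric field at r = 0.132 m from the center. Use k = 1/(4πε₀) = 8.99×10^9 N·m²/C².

By spherical symmetry E is radial; choose a Gaussian sphere of radius r = 0.132 m (within the shell material, 0.101 m < r < 0.217 m).
Only the shell between 0.101 m and r is enclosed: Q_enc = ρ·(4π/3)(r³ − a³) = (8.36×10^-5)·(4π/3)·((0.132)³ − (0.101)³) = 4.446e-7 C.
Gauss's law: E·4πr² = Q_enc/ε₀.
E = k|Q_enc|/r² = (8.99×10^9)(4.446e-7)/(0.132)² = 2.29e5 N/C.

|E| ≈ 2.29e5 N/C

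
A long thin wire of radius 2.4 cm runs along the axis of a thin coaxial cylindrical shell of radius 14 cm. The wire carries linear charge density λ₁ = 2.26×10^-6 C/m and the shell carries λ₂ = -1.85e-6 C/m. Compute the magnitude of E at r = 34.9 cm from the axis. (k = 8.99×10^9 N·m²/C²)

E = 2.11×10^4 N/C

Take a coaxial cylindrical Gaussian surface of radius r = 34.9 cm and length L (r > 14 cm, enclosing both).
λ_enc = λ₁ + λ₂ = (2.26×10^-6) + (-1.85×10^-6) = 4.10×10^-7 C/m.
Since E is radial and uniform over the curved surface, Φ = E·2πrL = Q_enc/ε₀ = λ_enc L/ε₀.
E = 2k|λ_enc|/r = 2(8.99×10^9)(4.10e-7)/(0.349) = 2.11×10^4 N/C.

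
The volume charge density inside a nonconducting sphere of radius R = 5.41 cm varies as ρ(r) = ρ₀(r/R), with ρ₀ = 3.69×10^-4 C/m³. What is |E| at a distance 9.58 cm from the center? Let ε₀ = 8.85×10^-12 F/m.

Use a concentric Gaussian sphere at r = 9.58 cm (r > R, all charge enclosed).
Q_enc = 4π ∫₀^R ρ₀(r'/R)^1 r'² dr' = 4πρ₀R³/4 = 1.836×10^-7 C.
By Gauss's law, ∮E·dA = E·4πr² = Q_enc/ε₀.
E = |Q_enc|/(4πε₀r²) = (1.836×10^-7)/(4π·8.85×10^-12·(0.0958)²) = 1.80e5 N/C.

E = 1.80×10^5 V/m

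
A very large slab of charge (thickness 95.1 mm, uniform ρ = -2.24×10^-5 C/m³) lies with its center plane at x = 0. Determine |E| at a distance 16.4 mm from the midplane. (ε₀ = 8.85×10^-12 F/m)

4.15e4 V/m

By symmetry E is perpendicular to the slab. A Gaussian pillbox from −16.4 mm to +16.4 mm (face area A) lies entirely within the slab.
Q_enc = ρ·(2x)·A and flux = 2EA, so 2EA = 2ρxA/ε₀ ⇒ E = |ρ|x/ε₀.
E = (2.24×10^-5)(0.0164)/(8.85×10^-12) = 4.15×10^4 N/C.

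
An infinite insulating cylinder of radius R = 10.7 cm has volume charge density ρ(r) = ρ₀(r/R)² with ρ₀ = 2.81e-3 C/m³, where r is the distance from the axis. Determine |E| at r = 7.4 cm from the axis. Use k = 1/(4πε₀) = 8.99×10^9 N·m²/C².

Coaxial Gaussian cylinder, radius r = 7.4 cm, length L (r < R).
Integrating ρ over the cross-section to radius r: λ_enc = (2πρ₀/R²) ∫₀^r r'^3 dr' = 2πρ₀ r^4/(4·R²) = 1.156e-5 C/m.
Since E is radial and uniform over the curved surface, Φ = E·2πrL = Q_enc/ε₀ = λ_enc L/ε₀.
E = 2k|λ_enc|/r = 2(8.99×10^9)(1.156×10^-5)/(0.074) = 2.81×10^6 N/C.

|E| ≈ 2.81×10^6 N/C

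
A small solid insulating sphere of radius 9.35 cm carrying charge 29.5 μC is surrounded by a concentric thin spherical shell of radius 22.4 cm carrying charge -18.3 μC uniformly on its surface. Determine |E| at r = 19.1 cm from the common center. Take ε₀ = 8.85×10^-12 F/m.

Symmetry ⇒ E = E(r) r̂. Gaussian sphere of radius r = 19.1 cm (between the bodies, 9.35 cm < r < 22.4 cm).
Only the inner charge is enclosed; the outer shell contributes nothing inside itself. Q_enc = 29.5 μC = 2.95×10^-5 C.
Since E is radial and uniform over the Gaussian sphere, Φ = E·4πr² = Q_enc/ε₀.
E = |Q_enc|/(4πε₀r²) = (2.95×10^-5)/(4π·8.85×10^-12·(0.191)²) = 7.27×10^6 N/C.

|E| ≈ 7.27×10^6 V/m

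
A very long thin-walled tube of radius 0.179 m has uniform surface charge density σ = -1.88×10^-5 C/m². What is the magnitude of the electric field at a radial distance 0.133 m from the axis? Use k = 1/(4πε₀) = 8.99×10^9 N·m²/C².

E = 0 (no enclosed charge)

Choose a coaxial cylinder of radius r = 0.133 m (arbitrary length L) as the Gaussian surface (r < 0.179 m, inside the shell).
No charge is enclosed, so Gauss's law gives E·2πrL = 0 ⇒ E = 0.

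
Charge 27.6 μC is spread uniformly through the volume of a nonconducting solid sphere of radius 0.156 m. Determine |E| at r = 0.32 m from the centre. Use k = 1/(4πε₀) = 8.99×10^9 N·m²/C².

Use a concentric Gaussian sphere at r = 0.32 m (r > R, so the entire charge is enclosed).
Q_enc = 27.6 μC = 2.76×10^-5 C.
Applying ∮E·dA = Q_enc/ε₀ with Φ = E(4πr²):
E = k|Q_enc|/r² = (8.99×10^9)(2.76×10^-5)/(0.32)² = 2.42×10^6 N/C.

E = 2.42e6 V/m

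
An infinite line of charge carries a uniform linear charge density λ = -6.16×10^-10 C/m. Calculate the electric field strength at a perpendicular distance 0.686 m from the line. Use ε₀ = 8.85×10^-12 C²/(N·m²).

|E| = 16.1 N/C

Take a coaxial cylindrical Gaussian surface of radius r = 0.686 m and length L.
Q_enc = λL, so λ_enc = -6.16e-10 C/m.
By Gauss's law (flux through the curved wall only), E·2πrL = λ_enc L/ε₀.
E = |λ_enc|/(2πε₀r) = (6.16×10^-10)/(2π·8.85×10^-12·0.686) = 16.1 N/C.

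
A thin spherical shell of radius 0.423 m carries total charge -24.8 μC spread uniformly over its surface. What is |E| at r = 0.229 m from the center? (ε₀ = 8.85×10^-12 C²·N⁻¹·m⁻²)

|E| = 0 N/C

Symmetry ⇒ E = E(r) r̂. Gaussian sphere of radius r = 0.229 m (inside the shell, r < 0.423 m).
No charge lies within this surface, so Q_enc = 0 and Gauss's law gives E·4πr² = 0 ⇒ E = 0.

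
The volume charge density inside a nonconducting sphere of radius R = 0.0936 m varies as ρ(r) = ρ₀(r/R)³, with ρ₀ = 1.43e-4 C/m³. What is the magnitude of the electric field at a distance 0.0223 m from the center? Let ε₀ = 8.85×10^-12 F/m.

Use a concentric Gaussian sphere at r = 0.0223 m (r < R).
Q_enc = ∫₀^r ρ(r')·4πr'² dr' = (4πρ₀/R³) ∫₀^r r'^5 dr' = 4πρ₀ r^6/(6·R³) = 4.492×10^-11 C.
Since E is radial and uniform over the Gaussian sphere, Φ = E·4πr² = Q_enc/ε₀.
E = |Q_enc|/(4πε₀r²) = (4.492×10^-11)/(4π·8.85×10^-12·(0.0223)²) = 812 N/C.

E ≈ 812 N/C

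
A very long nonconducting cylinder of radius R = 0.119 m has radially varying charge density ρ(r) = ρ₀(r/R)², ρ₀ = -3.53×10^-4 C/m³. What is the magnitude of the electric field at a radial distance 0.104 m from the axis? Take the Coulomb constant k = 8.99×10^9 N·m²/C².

|E| = 7.92×10^5 N/C

Take a coaxial cylindrical Gaussian surface of radius r = 0.104 m and length L (r < R).
Integrating ρ over the cross-section to radius r: λ_enc = (2πρ₀/R²) ∫₀^r r'^3 dr' = 2πρ₀ r^4/(4·R²) = -4.581e-6 C/m.
Since E is radial and uniform over the curved surface, Φ = E·2πrL = Q_enc/ε₀ = λ_enc L/ε₀.
E = 2k|λ_enc|/r = 2(8.99×10^9)(4.581×10^-6)/(0.104) = 7.92×10^5 N/C.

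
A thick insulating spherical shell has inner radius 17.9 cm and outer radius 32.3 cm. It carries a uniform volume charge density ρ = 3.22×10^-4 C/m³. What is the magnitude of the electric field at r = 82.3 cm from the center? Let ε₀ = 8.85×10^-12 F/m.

Symmetry ⇒ E = E(r) r̂. Gaussian sphere of radius r = 82.3 cm (r > 32.3 cm, enclosing the whole shell).
Q_enc = ρ·(4π/3)(b³ − a³) = (3.22×10^-4)·(4π/3)·((0.323)³ − (0.179)³) = 3.772e-5 C.
Gauss's law: E·4πr² = Q_enc/ε₀.
E = |Q_enc|/(4πε₀r²) = (3.772×10^-5)/(4π·8.85×10^-12·(0.823)²) = 5.01e5 N/C.

|E| ≈ 5.01e5 N/C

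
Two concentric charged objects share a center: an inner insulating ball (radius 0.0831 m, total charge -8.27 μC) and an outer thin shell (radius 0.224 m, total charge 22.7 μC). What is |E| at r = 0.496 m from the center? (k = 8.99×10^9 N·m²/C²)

E = 5.27e5 N/C

By spherical symmetry E is radial; choose a Gaussian sphere of radius r = 0.496 m (r > 0.224 m, enclosing both).
Q_enc = (-8.27 μC) + (22.7 μC) = 1.443×10^-5 C.
By Gauss's law, ∮E·dA = E·4πr² = Q_enc/ε₀.
E = k|Q_enc|/r² = (8.99×10^9)(1.443×10^-5)/(0.496)² = 5.27×10^5 N/C.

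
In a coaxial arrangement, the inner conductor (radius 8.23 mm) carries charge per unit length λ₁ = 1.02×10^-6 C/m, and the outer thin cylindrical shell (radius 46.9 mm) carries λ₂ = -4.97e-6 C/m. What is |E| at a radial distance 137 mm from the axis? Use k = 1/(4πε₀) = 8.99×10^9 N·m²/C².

5.18e5 V/m

By cylindrical symmetry E is radial; use a coaxial Gaussian cylinder of radius 137 mm and length L (r > 46.9 mm, enclosing both).
λ_enc = λ₁ + λ₂ = (1.02×10^-6) + (-4.97e-6) = -3.95×10^-6 C/m.
Since E is radial and uniform over the curved surface, Φ = E·2πrL = Q_enc/ε₀ = λ_enc L/ε₀.
E = 2k|λ_enc|/r = 2(8.99×10^9)(3.95e-6)/(0.137) = 5.18×10^5 N/C.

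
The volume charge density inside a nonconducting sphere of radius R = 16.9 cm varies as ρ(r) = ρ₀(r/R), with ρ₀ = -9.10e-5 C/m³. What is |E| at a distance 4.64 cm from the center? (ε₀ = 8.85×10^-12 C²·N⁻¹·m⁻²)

|E| ≈ 3.27×10^4 N/C

Use a concentric Gaussian sphere at r = 4.64 cm (r < R).
Integrate the density: Q_enc = 4π ∫₀^r ρ₀(r'/R)^1 r'² dr' = 4πρ₀ r^4/(4·R) = -7.841e-9 C.
Since E is radial and uniform over the Gaussian sphere, Φ = E·4πr² = Q_enc/ε₀.
E = |Q_enc|/(4πε₀r²) = (7.841×10^-9)/(4π·8.85×10^-12·(0.0464)²) = 3.27e4 N/C.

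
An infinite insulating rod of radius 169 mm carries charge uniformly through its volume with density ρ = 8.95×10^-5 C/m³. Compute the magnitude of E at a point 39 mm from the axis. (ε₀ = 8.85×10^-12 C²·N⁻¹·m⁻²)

Take a coaxial cylindrical Gaussian surface of radius r = 39 mm and length L (r < R).
Enclosed charge per unit length: λ_enc = ρ·πr² = (8.95e-5)π(0.039)² = 4.277e-7 C/m.
Since E is radial and uniform over the curved surface, Φ = E·2πrL = Q_enc/ε₀ = λ_enc L/ε₀.
E = |λ_enc|/(2πε₀r) = (4.277e-7)/(2π·8.85×10^-12·0.039) = 1.97e5 N/C.

E ≈ 1.97×10^5 V/m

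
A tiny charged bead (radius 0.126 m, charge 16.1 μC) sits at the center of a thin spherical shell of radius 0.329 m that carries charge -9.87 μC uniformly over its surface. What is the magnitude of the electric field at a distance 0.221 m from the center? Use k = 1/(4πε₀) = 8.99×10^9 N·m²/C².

Symmetry ⇒ E = E(r) r̂. Gaussian sphere of radius r = 0.221 m (between the bodies, 0.126 m < r < 0.329 m).
Only the inner charge is enclosed; the outer shell contributes nothing inside itself. Q_enc = 16.1 μC = 1.61×10^-5 C.
By Gauss's law, ∮E·dA = E·4πr² = Q_enc/ε₀.
E = k|Q_enc|/r² = (8.99×10^9)(1.61e-5)/(0.221)² = 2.96×10^6 N/C.

2.96×10^6 N/C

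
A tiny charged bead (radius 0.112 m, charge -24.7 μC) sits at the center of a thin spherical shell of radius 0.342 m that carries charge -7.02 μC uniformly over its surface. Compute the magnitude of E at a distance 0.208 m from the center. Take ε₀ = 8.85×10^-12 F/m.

By spherical symmetry E is radial; choose a Gaussian sphere of radius r = 0.208 m (between the bodies, 0.112 m < r < 0.342 m).
Only the inner charge is enclosed; the outer shell contributes nothing inside itself. Q_enc = -24.7 μC = -2.47×10^-5 C.
By Gauss's law, ∮E·dA = E·4πr² = Q_enc/ε₀.
E = |Q_enc|/(4πε₀r²) = (2.47×10^-5)/(4π·8.85×10^-12·(0.208)²) = 5.13×10^6 N/C.

E ≈ 5.13e6 N/C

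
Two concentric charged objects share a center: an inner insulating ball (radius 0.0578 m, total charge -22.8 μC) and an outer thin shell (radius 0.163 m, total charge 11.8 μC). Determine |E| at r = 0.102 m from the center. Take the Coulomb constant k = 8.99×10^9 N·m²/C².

Use a concentric Gaussian sphere at r = 0.102 m (between the bodies, 0.0578 m < r < 0.163 m).
Only the inner charge is enclosed; the outer shell contributes nothing inside itself. Q_enc = -22.8 μC = -2.28×10^-5 C.
By Gauss's law, ∮E·dA = E·4πr² = Q_enc/ε₀.
E = k|Q_enc|/r² = (8.99×10^9)(2.28×10^-5)/(0.102)² = 1.97×10^7 N/C.

E = 1.97×10^7 N/C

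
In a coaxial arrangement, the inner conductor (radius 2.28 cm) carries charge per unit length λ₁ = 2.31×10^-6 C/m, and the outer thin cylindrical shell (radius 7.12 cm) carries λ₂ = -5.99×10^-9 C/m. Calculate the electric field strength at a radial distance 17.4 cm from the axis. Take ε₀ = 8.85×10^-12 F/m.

By cylindrical symmetry E is radial; use a coaxial Gaussian cylinder of radius 17.4 cm and length L (r > 7.12 cm, enclosing both).
λ_enc = λ₁ + λ₂ = (2.31e-6) + (-5.99×10^-9) = 2.304×10^-6 C/m.
Gauss's law: E·2πrL = λ_enc L/ε₀.
E = |λ_enc|/(2πε₀r) = (2.304e-6)/(2π·8.85×10^-12·0.174) = 2.38×10^5 N/C.

|E| = 2.38e5 N/C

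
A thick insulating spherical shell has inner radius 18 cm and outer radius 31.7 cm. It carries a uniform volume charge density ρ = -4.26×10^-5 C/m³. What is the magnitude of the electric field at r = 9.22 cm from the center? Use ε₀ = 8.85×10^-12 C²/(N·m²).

E = 0 (no enclosed charge)

Use a concentric Gaussian sphere at r = 9.22 cm (r < 18 cm, inside the empty cavity).
No charge is enclosed, so by Gauss's law E·4πr² = 0 ⇒ E = 0.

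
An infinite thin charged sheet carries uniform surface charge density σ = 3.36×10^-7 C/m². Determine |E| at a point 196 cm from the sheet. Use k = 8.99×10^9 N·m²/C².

By planar symmetry E is perpendicular to the sheet and uniform; use a Gaussian pillbox with flat faces of area A on each side of the sheet.
Flux Φ = 2EA and Q_enc = σA, so 2EA = σA/ε₀ ⇒ E = |σ|/(2ε₀), independent of distance.
E = 2πk|σ| = 2π(8.99×10^9)(3.36e-7) = 1.90×10^4 N/C.

E = 1.90×10^4 V/m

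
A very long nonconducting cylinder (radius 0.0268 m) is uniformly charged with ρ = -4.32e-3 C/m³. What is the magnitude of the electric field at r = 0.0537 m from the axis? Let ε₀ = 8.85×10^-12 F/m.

|E| = 3.26e6 N/C

Coaxial Gaussian cylinder, radius r = 0.0537 m, length L (r > 0.0268 m, full cross-section enclosed).
λ_enc = ρ·πR² = (-4.32×10^-3)π(0.0268)² = -9.748×10^-6 C/m.
Applying ∮E·dA = Q_enc/ε₀ with the end caps contributing no flux:
E = |λ_enc|/(2πε₀r) = (9.748e-6)/(2π·8.85×10^-12·0.0537) = 3.26e6 N/C.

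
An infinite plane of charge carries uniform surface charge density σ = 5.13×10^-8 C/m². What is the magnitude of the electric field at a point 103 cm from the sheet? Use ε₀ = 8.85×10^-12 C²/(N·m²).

By planar symmetry E is perpendicular to the sheet and uniform; use a Gaussian pillbox with flat faces of area A on each side of the sheet.
Only the two end caps contribute flux: Φ = 2EA. With Q_enc = σA, Gauss's law gives E = |σ|/(2ε₀).
E = |σ|/(2ε₀) = (5.13×10^-8)/(2·8.85×10^-12) = 2.90×10^3 N/C.

E ≈ 2.90e3 N/C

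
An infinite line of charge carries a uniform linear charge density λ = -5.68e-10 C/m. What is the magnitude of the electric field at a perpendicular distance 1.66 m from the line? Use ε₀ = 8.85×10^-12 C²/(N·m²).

Coaxial Gaussian cylinder, radius r = 1.66 m, length L.
Q_enc = λL, so λ_enc = -5.68×10^-10 C/m.
Applying ∮E·dA = Q_enc/ε₀ with the end caps contributing no flux:
E = |λ_enc|/(2πε₀r) = (5.68×10^-10)/(2π·8.85×10^-12·1.66) = 6.15 N/C.

|E| ≈ 6.15 V/m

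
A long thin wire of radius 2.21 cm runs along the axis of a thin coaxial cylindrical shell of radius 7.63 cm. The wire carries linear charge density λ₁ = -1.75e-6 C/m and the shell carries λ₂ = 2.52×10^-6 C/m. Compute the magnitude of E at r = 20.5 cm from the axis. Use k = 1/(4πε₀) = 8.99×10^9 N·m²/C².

E = 6.75×10^4 N/C

By cylindrical symmetry E is radial; use a coaxial Gaussian cylinder of radius 20.5 cm and length L (r > 7.63 cm, enclosing both).
λ_enc = λ₁ + λ₂ = (-1.75×10^-6) + (2.52e-6) = 7.70×10^-7 C/m.
Applying ∮E·dA = Q_enc/ε₀ with the end caps contributing no flux:
E = 2k|λ_enc|/r = 2(8.99×10^9)(7.70×10^-7)/(0.205) = 6.75×10^4 N/C.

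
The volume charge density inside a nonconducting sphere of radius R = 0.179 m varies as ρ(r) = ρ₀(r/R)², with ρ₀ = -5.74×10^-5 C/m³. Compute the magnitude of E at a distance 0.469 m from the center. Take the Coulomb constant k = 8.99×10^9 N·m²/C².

E ≈ 3.38×10^4 N/C

By spherical symmetry E is radial; choose a Gaussian sphere of radius r = 0.469 m (r > R, all charge enclosed).
Q_enc = 4π ∫₀^R ρ₀(r'/R)^2 r'² dr' = 4πρ₀R³/5 = -8.274e-7 C.
Since E is radial and uniform over the Gaussian sphere, Φ = E·4πr² = Q_enc/ε₀.
E = k|Q_enc|/r² = (8.99×10^9)(8.274×10^-7)/(0.469)² = 3.38e4 N/C.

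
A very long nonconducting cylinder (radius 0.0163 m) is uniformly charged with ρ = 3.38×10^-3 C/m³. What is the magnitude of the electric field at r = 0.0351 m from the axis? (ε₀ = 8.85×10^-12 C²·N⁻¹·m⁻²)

1.45×10^6 N/C

Choose a coaxial cylinder of radius r = 0.0351 m (arbitrary length L) as the Gaussian surface (r > 0.0163 m, full cross-section enclosed).
λ_enc = ρ·πR² = (3.38e-3)π(0.0163)² = 2.821×10^-6 C/m.
Since E is radial and uniform over the curved surface, Φ = E·2πrL = Q_enc/ε₀ = λ_enc L/ε₀.
E = |λ_enc|/(2πε₀r) = (2.821e-6)/(2π·8.85×10^-12·0.0351) = 1.45×10^6 N/C.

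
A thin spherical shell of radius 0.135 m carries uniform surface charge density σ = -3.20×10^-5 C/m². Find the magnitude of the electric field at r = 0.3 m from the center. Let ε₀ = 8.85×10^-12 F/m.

|E| = 7.32e5 N/C

Take a concentric spherical Gaussian surface of radius r = 0.3 m (r > 0.135 m).
The entire shell is enclosed: Q_enc = σ·4πR² = (-3.20×10^-5)·4π·(0.135)² = -7.329e-6 C.
Applying ∮E·dA = Q_enc/ε₀ with Φ = E(4πr²):
E = |Q_enc|/(4πε₀r²) = (7.329×10^-6)/(4π·8.85×10^-12·(0.3)²) = 7.32×10^5 N/C.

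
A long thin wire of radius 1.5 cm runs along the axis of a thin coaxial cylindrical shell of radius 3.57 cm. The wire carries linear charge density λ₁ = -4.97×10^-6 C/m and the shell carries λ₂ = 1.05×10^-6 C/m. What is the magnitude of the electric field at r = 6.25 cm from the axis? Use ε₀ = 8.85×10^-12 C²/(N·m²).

|E| ≈ 1.13e6 N/C

By cylindrical symmetry E is radial; use a coaxial Gaussian cylinder of radius 6.25 cm and length L (r > 3.57 cm, enclosing both).
λ_enc = λ₁ + λ₂ = (-4.97×10^-6) + (1.05e-6) = -3.92e-6 C/m.
Gauss's law: E·2πrL = λ_enc L/ε₀.
E = |λ_enc|/(2πε₀r) = (3.92×10^-6)/(2π·8.85×10^-12·0.0625) = 1.13×10^6 N/C.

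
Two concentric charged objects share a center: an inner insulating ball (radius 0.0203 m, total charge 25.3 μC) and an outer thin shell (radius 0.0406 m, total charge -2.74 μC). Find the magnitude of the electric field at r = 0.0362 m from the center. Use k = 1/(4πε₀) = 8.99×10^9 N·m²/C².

1.74×10^8 N/C

By spherical symmetry E is radial; choose a Gaussian sphere of radius r = 0.0362 m (between the bodies, 0.0203 m < r < 0.0406 m).
The shell at 0.0406 m lies outside the Gaussian surface, so Q_enc = 25.3 μC = 2.53e-5 C.
Applying ∮E·dA = Q_enc/ε₀ with Φ = E(4πr²):
E = k|Q_enc|/r² = (8.99×10^9)(2.53×10^-5)/(0.0362)² = 1.74e8 N/C.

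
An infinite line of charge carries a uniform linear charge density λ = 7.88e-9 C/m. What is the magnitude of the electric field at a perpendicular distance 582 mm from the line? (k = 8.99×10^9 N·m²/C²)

E = 243 N/C

Take a coaxial cylindrical Gaussian surface of radius r = 582 mm and length L.
Q_enc = λL, so λ_enc = 7.88×10^-9 C/m.
Applying ∮E·dA = Q_enc/ε₀ with the end caps contributing no flux:
E = 2k|λ_enc|/r = 2(8.99×10^9)(7.88×10^-9)/(0.582) = 243 N/C.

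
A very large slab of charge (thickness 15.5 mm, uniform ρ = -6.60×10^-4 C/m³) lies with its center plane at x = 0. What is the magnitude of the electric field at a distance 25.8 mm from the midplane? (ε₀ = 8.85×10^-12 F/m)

E = 5.78×10^5 V/m

The point |x| = 25.8 mm lies outside the slab (half-thickness 0.00775 m). A symmetric pillbox spanning the full slab encloses Q_enc = ρ·d·A.
Flux = 2EA ⇒ E = |ρ|d/(2ε₀), independent of distance outside.
E = (6.60e-4)(0.0155)/(2·8.85×10^-12) = 5.78×10^5 N/C.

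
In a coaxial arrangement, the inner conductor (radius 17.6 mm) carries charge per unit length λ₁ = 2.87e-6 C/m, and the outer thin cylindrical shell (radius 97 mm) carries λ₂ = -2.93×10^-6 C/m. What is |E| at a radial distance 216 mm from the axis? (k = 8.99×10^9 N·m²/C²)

E ≈ 4.99×10^3 N/C

Coaxial Gaussian cylinder, radius r = 216 mm, length L (r > 97 mm, enclosing both).
λ_enc = λ₁ + λ₂ = (2.87e-6) + (-2.93e-6) = -6.00×10^-8 C/m.
By Gauss's law (flux through the curved wall only), E·2πrL = λ_enc L/ε₀.
E = 2k|λ_enc|/r = 2(8.99×10^9)(6.00e-8)/(0.216) = 4.99×10^3 N/C.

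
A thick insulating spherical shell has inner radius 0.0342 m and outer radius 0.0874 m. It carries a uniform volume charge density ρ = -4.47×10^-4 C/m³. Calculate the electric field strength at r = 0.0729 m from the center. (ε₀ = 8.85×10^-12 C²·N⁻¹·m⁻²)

E = 1.10×10^6 V/m

Symmetry ⇒ E = E(r) r̂. Gaussian sphere of radius r = 0.0729 m (within the shell material, 0.0342 m < r < 0.0874 m).
Enclosed charge is the volume from a to r: Q_enc = (4π/3)ρ(r³ − a³) = -6.505×10^-7 C.
Gauss's law: E·4πr² = Q_enc/ε₀.
E = |Q_enc|/(4πε₀r²) = (6.505e-7)/(4π·8.85×10^-12·(0.0729)²) = 1.10e6 N/C.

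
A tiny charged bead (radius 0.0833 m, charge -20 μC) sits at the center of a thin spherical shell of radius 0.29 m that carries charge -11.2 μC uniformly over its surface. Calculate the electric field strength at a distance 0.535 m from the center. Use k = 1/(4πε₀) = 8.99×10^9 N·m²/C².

Use a concentric Gaussian sphere at r = 0.535 m (r > 0.29 m, enclosing both).
Q_enc = (-20 μC) + (-11.2 μC) = -3.12e-5 C.
By Gauss's law, ∮E·dA = E·4πr² = Q_enc/ε₀.
E = k|Q_enc|/r² = (8.99×10^9)(3.12×10^-5)/(0.535)² = 9.80e5 N/C.

E = 9.80e5 V/m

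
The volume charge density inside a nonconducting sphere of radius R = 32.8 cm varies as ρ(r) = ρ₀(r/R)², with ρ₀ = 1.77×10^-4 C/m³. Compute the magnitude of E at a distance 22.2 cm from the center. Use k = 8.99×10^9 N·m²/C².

Symmetry ⇒ E = E(r) r̂. Gaussian sphere of radius r = 22.2 cm (r < R).
Q_enc = ∫₀^r ρ(r')·4πr'² dr' = (4πρ₀/R²) ∫₀^r r'^4 dr' = 4πρ₀ r^5/(5·R²) = 2.23×10^-6 C.
Applying ∮E·dA = Q_enc/ε₀ with Φ = E(4πr²):
E = k|Q_enc|/r² = (8.99×10^9)(2.23e-6)/(0.222)² = 4.07×10^5 N/C.

4.07e5 V/m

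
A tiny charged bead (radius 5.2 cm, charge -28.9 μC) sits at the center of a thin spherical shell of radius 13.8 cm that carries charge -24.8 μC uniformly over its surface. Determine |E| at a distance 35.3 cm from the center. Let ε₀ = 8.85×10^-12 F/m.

3.88e6 N/C

Take a concentric spherical Gaussian surface of radius r = 35.3 cm (r > 13.8 cm, enclosing both).
Q_enc = (-28.9 μC) + (-24.8 μC) = -5.37×10^-5 C.
Gauss's law: E·4πr² = Q_enc/ε₀.
E = |Q_enc|/(4πε₀r²) = (5.37×10^-5)/(4π·8.85×10^-12·(0.353)²) = 3.88×10^6 N/C.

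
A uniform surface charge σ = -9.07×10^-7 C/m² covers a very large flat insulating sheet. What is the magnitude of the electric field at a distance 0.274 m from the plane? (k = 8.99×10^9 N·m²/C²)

By planar symmetry E is perpendicular to the sheet and uniform; use a Gaussian pillbox with flat faces of area A on each side of the sheet.
Flux Φ = 2EA and Q_enc = σA, so 2EA = σA/ε₀ ⇒ E = |σ|/(2ε₀), independent of distance.
E = 2πk|σ| = 2π(8.99×10^9)(9.07×10^-7) = 5.12×10^4 N/C.

E = 5.12e4 N/C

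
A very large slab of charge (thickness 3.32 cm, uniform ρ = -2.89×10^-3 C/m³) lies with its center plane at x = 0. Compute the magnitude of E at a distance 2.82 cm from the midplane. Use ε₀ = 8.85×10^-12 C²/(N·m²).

E = 5.42×10^6 N/C

The point |x| = 2.82 cm lies outside the slab (half-thickness 0.0166 m). A symmetric pillbox spanning the full slab encloses Q_enc = ρ·d·A.
Flux = 2EA ⇒ E = |ρ|d/(2ε₀), independent of distance outside.
E = (2.89×10^-3)(0.0332)/(2·8.85×10^-12) = 5.42×10^6 N/C.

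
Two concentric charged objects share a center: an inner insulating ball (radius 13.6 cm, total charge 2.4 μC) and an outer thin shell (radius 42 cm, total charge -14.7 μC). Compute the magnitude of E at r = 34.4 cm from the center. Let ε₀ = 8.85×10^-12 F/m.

|E| = 1.82e5 N/C

By spherical symmetry E is radial; choose a Gaussian sphere of radius r = 34.4 cm (between the bodies, 13.6 cm < r < 42 cm).
The shell at 42 cm lies outside the Gaussian surface, so Q_enc = 2.4 μC = 2.40×10^-6 C.
Gauss's law: E·4πr² = Q_enc/ε₀.
E = |Q_enc|/(4πε₀r²) = (2.40e-6)/(4π·8.85×10^-12·(0.344)²) = 1.82×10^5 N/C.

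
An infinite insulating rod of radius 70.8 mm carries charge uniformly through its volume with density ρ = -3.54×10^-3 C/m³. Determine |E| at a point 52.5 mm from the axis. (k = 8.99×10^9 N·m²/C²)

By cylindrical symmetry E is radial; use a coaxial Gaussian cylinder of radius 52.5 mm and length L (r < R).
Enclosed charge per unit length: λ_enc = ρ·πr² = (-3.54e-3)π(0.0525)² = -3.065×10^-5 C/m.
Gauss's law: E·2πrL = λ_enc L/ε₀.
E = 2k|λ_enc|/r = 2(8.99×10^9)(3.065×10^-5)/(0.0525) = 1.05×10^7 N/C.

E ≈ 1.05e7 N/C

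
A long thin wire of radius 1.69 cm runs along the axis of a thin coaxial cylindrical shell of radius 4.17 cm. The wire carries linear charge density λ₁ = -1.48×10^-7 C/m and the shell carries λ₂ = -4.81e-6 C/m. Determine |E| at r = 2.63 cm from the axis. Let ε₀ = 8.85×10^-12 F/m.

E ≈ 1.01×10^5 N/C

Choose a coaxial cylinder of radius r = 2.63 cm (arbitrary length L) as the Gaussian surface (between the conductors, 1.69 cm < r < 4.17 cm).
Only the inner wire is enclosed; the outer shell contributes nothing inside itself. λ_enc = λ₁ = -1.48×10^-7 C/m.
Applying ∮E·dA = Q_enc/ε₀ with the end caps contributing no flux:
E = |λ_enc|/(2πε₀r) = (1.48×10^-7)/(2π·8.85×10^-12·0.0263) = 1.01×10^5 N/C.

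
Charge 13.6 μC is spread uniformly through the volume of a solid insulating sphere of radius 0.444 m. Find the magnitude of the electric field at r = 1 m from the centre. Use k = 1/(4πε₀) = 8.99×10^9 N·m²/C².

By spherical symmetry E is radial; choose a Gaussian sphere of radius r = 1 m (r > R, so the entire charge is enclosed).
Q_enc = 13.6 μC = 1.36e-5 C.
Applying ∮E·dA = Q_enc/ε₀ with Φ = E(4πr²):
E = k|Q_enc|/r² = (8.99×10^9)(1.36×10^-5)/(1)² = 1.22e5 N/C.

|E| = 1.22e5 V/m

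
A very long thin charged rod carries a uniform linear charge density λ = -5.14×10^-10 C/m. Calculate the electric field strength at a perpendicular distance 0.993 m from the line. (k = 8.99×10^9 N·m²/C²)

E ≈ 9.31 N/C

Choose a coaxial cylinder of radius r = 0.993 m (arbitrary length L) as the Gaussian surface.
Q_enc = λL, so λ_enc = -5.14×10^-10 C/m.
By Gauss's law (flux through the curved wall only), E·2πrL = λ_enc L/ε₀.
E = 2k|λ_enc|/r = 2(8.99×10^9)(5.14×10^-10)/(0.993) = 9.31 N/C.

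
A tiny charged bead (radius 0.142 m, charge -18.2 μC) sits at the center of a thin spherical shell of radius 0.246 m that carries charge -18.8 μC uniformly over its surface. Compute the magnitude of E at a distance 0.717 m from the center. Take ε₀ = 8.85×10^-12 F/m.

Symmetry ⇒ E = E(r) r̂. Gaussian sphere of radius r = 0.717 m (r > 0.246 m, enclosing both).
Q_enc = (-18.2 μC) + (-18.8 μC) = -3.70e-5 C.
Gauss's law: E·4πr² = Q_enc/ε₀.
E = |Q_enc|/(4πε₀r²) = (3.70×10^-5)/(4π·8.85×10^-12·(0.717)²) = 6.47×10^5 N/C.

6.47×10^5 N/C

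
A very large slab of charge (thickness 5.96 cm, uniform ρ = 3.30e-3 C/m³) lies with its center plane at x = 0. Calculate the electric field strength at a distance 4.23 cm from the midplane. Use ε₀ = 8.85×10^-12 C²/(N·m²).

The point |x| = 4.23 cm lies outside the slab (half-thickness 0.0298 m). A symmetric pillbox spanning the full slab encloses Q_enc = ρ·d·A.
Flux = 2EA ⇒ E = |ρ|d/(2ε₀), independent of distance outside.
E = (3.30×10^-3)(0.0596)/(2·8.85×10^-12) = 1.11×10^7 N/C.

E = 1.11×10^7 N/C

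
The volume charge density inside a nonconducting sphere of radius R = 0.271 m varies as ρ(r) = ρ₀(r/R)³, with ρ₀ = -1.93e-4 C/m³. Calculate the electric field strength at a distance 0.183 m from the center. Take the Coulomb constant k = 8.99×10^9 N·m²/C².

Use a concentric Gaussian sphere at r = 0.183 m (r < R).
Q_enc = ∫₀^r ρ(r')·4πr'² dr' = (4πρ₀/R³) ∫₀^r r'^5 dr' = 4πρ₀ r^6/(6·R³) = -7.628e-7 C.
Gauss's law: E·4πr² = Q_enc/ε₀.
E = k|Q_enc|/r² = (8.99×10^9)(7.628×10^-7)/(0.183)² = 2.05×10^5 N/C.

E ≈ 2.05e5 N/C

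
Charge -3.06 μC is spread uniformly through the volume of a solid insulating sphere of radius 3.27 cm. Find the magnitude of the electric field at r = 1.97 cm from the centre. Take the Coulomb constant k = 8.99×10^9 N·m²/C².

|E| = 1.55×10^7 N/C

By spherical symmetry E is radial; choose a Gaussian sphere of radius r = 1.97 cm (r < R).
Only the charge within r is enclosed: Q_enc = Q·(r/R)³ = (-3.06 μC)·(1.97 cm/3.27 cm)³ = -6.691×10^-7 C.
Gauss's law: E·4πr² = Q_enc/ε₀.
E = k|Q_enc|/r² = (8.99×10^9)(6.691×10^-7)/(0.0197)² = 1.55×10^7 N/C.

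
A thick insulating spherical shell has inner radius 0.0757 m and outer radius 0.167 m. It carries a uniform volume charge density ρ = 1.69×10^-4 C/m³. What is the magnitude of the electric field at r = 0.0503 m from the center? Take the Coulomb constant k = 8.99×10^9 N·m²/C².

E = 0

Use a concentric Gaussian sphere at r = 0.0503 m (r < 0.0757 m, inside the empty cavity).
No charge is enclosed, so by Gauss's law E·4πr² = 0 ⇒ E = 0.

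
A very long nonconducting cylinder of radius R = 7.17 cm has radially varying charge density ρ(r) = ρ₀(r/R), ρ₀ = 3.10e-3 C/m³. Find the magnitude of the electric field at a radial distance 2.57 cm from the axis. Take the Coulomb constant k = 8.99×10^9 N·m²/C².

Coaxial Gaussian cylinder, radius r = 2.57 cm, length L (r < R).
Integrating ρ over the cross-section to radius r: λ_enc = (2πρ₀/R) ∫₀^r r'^2 dr' = 2πρ₀ r^3/(3·R) = 1.537×10^-6 C/m.
Gauss's law: E·2πrL = λ_enc L/ε₀.
E = 2k|λ_enc|/r = 2(8.99×10^9)(1.537e-6)/(0.0257) = 1.08×10^6 N/C.

E = 1.08e6 V/m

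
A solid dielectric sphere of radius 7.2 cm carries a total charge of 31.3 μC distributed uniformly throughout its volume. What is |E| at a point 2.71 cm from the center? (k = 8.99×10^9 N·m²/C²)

Use a concentric Gaussian sphere at r = 2.71 cm (r < R).
For a uniform sphere the enclosed fraction is (r/R)³, so Q_enc = (31.3 μC)(0.0271/0.072)³ = 1.669×10^-6 C.
Applying ∮E·dA = Q_enc/ε₀ with Φ = E(4πr²):
E = k|Q_enc|/r² = (8.99×10^9)(1.669×10^-6)/(0.0271)² = 2.04×10^7 N/C.

E ≈ 2.04×10^7 V/m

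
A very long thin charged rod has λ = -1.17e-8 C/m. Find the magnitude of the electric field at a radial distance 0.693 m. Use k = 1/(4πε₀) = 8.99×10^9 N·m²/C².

By cylindrical symmetry E is radial; use a coaxial Gaussian cylinder of radius 0.693 m and length L.
Q_enc = λL, so λ_enc = -1.17×10^-8 C/m.
By Gauss's law (flux through the curved wall only), E·2πrL = λ_enc L/ε₀.
E = 2k|λ_enc|/r = 2(8.99×10^9)(1.17×10^-8)/(0.693) = 304 N/C.

E = 304 N/C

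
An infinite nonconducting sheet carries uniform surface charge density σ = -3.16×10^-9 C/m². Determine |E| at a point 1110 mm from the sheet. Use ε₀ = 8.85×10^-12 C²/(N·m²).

E = 179 V/m

By planar symmetry E is perpendicular to the sheet and uniform; use a Gaussian pillbox with flat faces of area A on each side of the sheet.
Only the two end caps contribute flux: Φ = 2EA. With Q_enc = σA, Gauss's law gives E = |σ|/(2ε₀).
E = |σ|/(2ε₀) = (3.16e-9)/(2·8.85×10^-12) = 179 N/C.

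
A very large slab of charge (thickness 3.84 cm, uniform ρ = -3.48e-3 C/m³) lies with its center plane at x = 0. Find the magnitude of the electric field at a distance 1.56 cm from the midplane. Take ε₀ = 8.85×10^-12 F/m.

E = 6.13×10^6 N/C

By symmetry E is perpendicular to the slab. A Gaussian pillbox from −1.56 cm to +1.56 cm (face area A) lies entirely within the slab.
Q_enc = ρ·(2x)·A and flux = 2EA, so 2EA = 2ρxA/ε₀ ⇒ E = |ρ|x/ε₀.
E = (3.48×10^-3)(0.0156)/(8.85×10^-12) = 6.13×10^6 N/C.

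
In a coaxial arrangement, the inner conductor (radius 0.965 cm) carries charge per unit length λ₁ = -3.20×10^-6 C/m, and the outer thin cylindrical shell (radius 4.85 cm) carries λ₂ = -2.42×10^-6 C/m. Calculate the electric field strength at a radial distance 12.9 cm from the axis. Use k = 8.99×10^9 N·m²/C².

By cylindrical symmetry E is radial; use a coaxial Gaussian cylinder of radius 12.9 cm and length L (r > 4.85 cm, enclosing both).
λ_enc = λ₁ + λ₂ = (-3.20×10^-6) + (-2.42×10^-6) = -5.62×10^-6 C/m.
Since E is radial and uniform over the curved surface, Φ = E·2πrL = Q_enc/ε₀ = λ_enc L/ε₀.
E = 2k|λ_enc|/r = 2(8.99×10^9)(5.62×10^-6)/(0.129) = 7.83×10^5 N/C.

E ≈ 7.83×10^5 N/C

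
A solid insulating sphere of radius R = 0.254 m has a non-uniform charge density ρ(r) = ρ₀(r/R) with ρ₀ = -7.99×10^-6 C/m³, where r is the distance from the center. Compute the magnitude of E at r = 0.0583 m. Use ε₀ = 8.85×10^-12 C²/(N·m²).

Symmetry ⇒ E = E(r) r̂. Gaussian sphere of radius r = 0.0583 m (r < R).
Q_enc = ∫₀^r ρ(r')·4πr'² dr' = (4πρ₀/R) ∫₀^r r'^3 dr' = 4πρ₀ r^4/(4·R) = -1.142e-9 C.
Since E is radial and uniform over the Gaussian sphere, Φ = E·4πr² = Q_enc/ε₀.
E = |Q_enc|/(4πε₀r²) = (1.142e-9)/(4π·8.85×10^-12·(0.0583)²) = 3.02×10^3 N/C.

|E| ≈ 3.02e3 V/m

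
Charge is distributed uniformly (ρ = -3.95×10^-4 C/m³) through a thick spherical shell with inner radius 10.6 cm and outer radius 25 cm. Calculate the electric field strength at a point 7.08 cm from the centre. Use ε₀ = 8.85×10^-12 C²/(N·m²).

E = 0 (no enclosed charge)

Symmetry ⇒ E = E(r) r̂. Gaussian sphere of radius r = 7.08 cm (r < 10.6 cm, inside the empty cavity).
No charge is enclosed, so by Gauss's law E·4πr² = 0 ⇒ E = 0.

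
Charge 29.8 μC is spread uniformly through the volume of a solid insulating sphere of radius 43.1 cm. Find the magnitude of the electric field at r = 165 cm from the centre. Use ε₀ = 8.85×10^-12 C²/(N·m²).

9.84e4 V/m

By spherical symmetry E is radial; choose a Gaussian sphere of radius r = 165 cm (r > R, so the entire charge is enclosed).
Q_enc = 29.8 μC = 2.98×10^-5 C.
Gauss's law: E·4πr² = Q_enc/ε₀.
E = |Q_enc|/(4πε₀r²) = (2.98×10^-5)/(4π·8.85×10^-12·(1.65)²) = 9.84×10^4 N/C.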